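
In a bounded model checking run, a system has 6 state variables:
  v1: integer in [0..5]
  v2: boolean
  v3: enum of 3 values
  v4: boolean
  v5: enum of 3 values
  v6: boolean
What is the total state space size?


State space = product of domain sizes of all variables.
Domain sizes:
  v1 (integer in [0..5]): 6
  v2 (boolean): 2
  v3 (enum of 3 values): 3
  v4 (boolean): 2
  v5 (enum of 3 values): 3
  v6 (boolean): 2
Product = 6 * 2 * 3 * 2 * 3 * 2 = 432

432


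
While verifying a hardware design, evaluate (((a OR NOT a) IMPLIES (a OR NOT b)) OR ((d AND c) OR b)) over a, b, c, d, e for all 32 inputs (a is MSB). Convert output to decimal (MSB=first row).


Formula: (((a OR NOT a) IMPLIES (a OR NOT b)) OR ((d AND c) OR b)) over a, b, c, d, e (32 rows)
Evaluate each row (bits = a,b,c,d,e, MSB first):
  row 0 [00000]: (((0 OR NOT 0) IMPLIES (0 OR NOT 0)) OR ((0 AND 0) OR 0)) -> 1
  row 1 [00001]: (((0 OR NOT 0) IMPLIES (0 OR NOT 0)) OR ((0 AND 0) OR 0)) -> 1
  row 2 [00010]: (((0 OR NOT 0) IMPLIES (0 OR NOT 0)) OR ((1 AND 0) OR 0)) -> 1
  row 3 [00011]: (((0 OR NOT 0) IMPLIES (0 OR NOT 0)) OR ((1 AND 0) OR 0)) -> 1
  row 4 [00100]: (((0 OR NOT 0) IMPLIES (0 OR NOT 0)) OR ((0 AND 1) OR 0)) -> 1
  row 5 [00101]: (((0 OR NOT 0) IMPLIES (0 OR NOT 0)) OR ((0 AND 1) OR 0)) -> 1
  row 6 [00110]: (((0 OR NOT 0) IMPLIES (0 OR NOT 0)) OR ((1 AND 1) OR 0)) -> 1
  row 7 [00111]: (((0 OR NOT 0) IMPLIES (0 OR NOT 0)) OR ((1 AND 1) OR 0)) -> 1
  row 8 [01000]: (((0 OR NOT 0) IMPLIES (0 OR NOT 1)) OR ((0 AND 0) OR 1)) -> 1
  row 9 [01001]: (((0 OR NOT 0) IMPLIES (0 OR NOT 1)) OR ((0 AND 0) OR 1)) -> 1
  row 10 [01010]: (((0 OR NOT 0) IMPLIES (0 OR NOT 1)) OR ((1 AND 0) OR 1)) -> 1
  row 11 [01011]: (((0 OR NOT 0) IMPLIES (0 OR NOT 1)) OR ((1 AND 0) OR 1)) -> 1
  row 12 [01100]: (((0 OR NOT 0) IMPLIES (0 OR NOT 1)) OR ((0 AND 1) OR 1)) -> 1
  row 13 [01101]: (((0 OR NOT 0) IMPLIES (0 OR NOT 1)) OR ((0 AND 1) OR 1)) -> 1
  row 14 [01110]: (((0 OR NOT 0) IMPLIES (0 OR NOT 1)) OR ((1 AND 1) OR 1)) -> 1
  row 15 [01111]: (((0 OR NOT 0) IMPLIES (0 OR NOT 1)) OR ((1 AND 1) OR 1)) -> 1
  row 16 [10000]: (((1 OR NOT 1) IMPLIES (1 OR NOT 0)) OR ((0 AND 0) OR 0)) -> 1
  row 17 [10001]: (((1 OR NOT 1) IMPLIES (1 OR NOT 0)) OR ((0 AND 0) OR 0)) -> 1
  row 18 [10010]: (((1 OR NOT 1) IMPLIES (1 OR NOT 0)) OR ((1 AND 0) OR 0)) -> 1
  row 19 [10011]: (((1 OR NOT 1) IMPLIES (1 OR NOT 0)) OR ((1 AND 0) OR 0)) -> 1
  row 20 [10100]: (((1 OR NOT 1) IMPLIES (1 OR NOT 0)) OR ((0 AND 1) OR 0)) -> 1
  row 21 [10101]: (((1 OR NOT 1) IMPLIES (1 OR NOT 0)) OR ((0 AND 1) OR 0)) -> 1
  row 22 [10110]: (((1 OR NOT 1) IMPLIES (1 OR NOT 0)) OR ((1 AND 1) OR 0)) -> 1
  row 23 [10111]: (((1 OR NOT 1) IMPLIES (1 OR NOT 0)) OR ((1 AND 1) OR 0)) -> 1
  row 24 [11000]: (((1 OR NOT 1) IMPLIES (1 OR NOT 1)) OR ((0 AND 0) OR 1)) -> 1
  row 25 [11001]: (((1 OR NOT 1) IMPLIES (1 OR NOT 1)) OR ((0 AND 0) OR 1)) -> 1
  row 26 [11010]: (((1 OR NOT 1) IMPLIES (1 OR NOT 1)) OR ((1 AND 0) OR 1)) -> 1
  row 27 [11011]: (((1 OR NOT 1) IMPLIES (1 OR NOT 1)) OR ((1 AND 0) OR 1)) -> 1
  row 28 [11100]: (((1 OR NOT 1) IMPLIES (1 OR NOT 1)) OR ((0 AND 1) OR 1)) -> 1
  row 29 [11101]: (((1 OR NOT 1) IMPLIES (1 OR NOT 1)) OR ((0 AND 1) OR 1)) -> 1
  row 30 [11110]: (((1 OR NOT 1) IMPLIES (1 OR NOT 1)) OR ((1 AND 1) OR 1)) -> 1
  row 31 [11111]: (((1 OR NOT 1) IMPLIES (1 OR NOT 1)) OR ((1 AND 1) OR 1)) -> 1
Full result column, 4 rows per line (a,b,c fixed per line; d,e runs 00..11 left to right):
  rows 0-3 [a,b,c=000]: 1111  = hex F
  rows 4-7 [a,b,c=001]: 1111  = hex F
  rows 8-11 [a,b,c=010]: 1111  = hex F
  rows 12-15 [a,b,c=011]: 1111  = hex F
  rows 16-19 [a,b,c=100]: 1111  = hex F
  rows 20-23 [a,b,c=101]: 1111  = hex F
  rows 24-27 [a,b,c=110]: 1111  = hex F
  rows 28-31 [a,b,c=111]: 1111  = hex F
Output column (row 0 .. row 31) = 11111111111111111111111111111111
Output column grouped in 4s = 1111 1111 1111 1111 1111 1111 1111 1111 = 0xFFFFFFFF
Convert to decimal digit by digit (value = value*16 + digit):
  F -> 15
  15*16 + 15 (F) = 255
  255*16 + 15 (F) = 4095
  4095*16 + 15 (F) = 65535
  65535*16 + 15 (F) = 1048575
  1048575*16 + 15 (F) = 16777215
  16777215*16 + 15 (F) = 268435455
  268435455*16 + 15 (F) = 4294967295
Decimal = 4294967295

4294967295


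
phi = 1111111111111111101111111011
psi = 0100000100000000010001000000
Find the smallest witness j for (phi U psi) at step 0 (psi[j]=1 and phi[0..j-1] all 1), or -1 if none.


(phi U psi) at 0: need smallest j with psi[j]=1 and phi[i]=1 for all i in [0,j).
Scan from step 0:
  step 0: phi=1, psi=0 -> continue
  step 1: psi=1 and phi held for [0,1) -> witness found
Witness step = 1

1


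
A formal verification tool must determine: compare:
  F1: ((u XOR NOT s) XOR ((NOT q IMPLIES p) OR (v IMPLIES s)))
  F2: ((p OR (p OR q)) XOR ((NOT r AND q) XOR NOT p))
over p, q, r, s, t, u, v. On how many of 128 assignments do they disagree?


F1 = ((u XOR NOT s) XOR ((NOT q IMPLIES p) OR (v IMPLIES s)))
F2 = ((p OR (p OR q)) XOR ((NOT r AND q) XOR NOT p))
Evaluate both on each of 128 rows (bits = p,q,r,s,t,u,v):
  row 0 [0000000]: F1=0 F2=1 (differ) -> 1
  row 1 [0000001]: F1=1 F2=1 -> 0
  row 2 [0000010]: F1=1 F2=1 -> 0
  row 3 [0000011]: F1=0 F2=1 (differ) -> 1
  row 4 [0000100]: F1=0 F2=1 (differ) -> 1
  (every remaining row is evaluated the same way; all 128 results are listed next)
Full result column, 8 rows per line (p,q,r,s fixed per line; t,u,v runs 000..111 left to right):
  rows 0-7 [p,q,r,s=0000]: 10011001  (ones: 4)
  rows 8-15 [p,q,r,s=0001]: 00110011  (ones: 4)
  rows 16-23 [p,q,r,s=0010]: 10011001  (ones: 4)
  rows 24-31 [p,q,r,s=0011]: 00110011  (ones: 4)
  rows 32-39 [p,q,r,s=0100]: 11001100  (ones: 4)
  rows 40-47 [p,q,r,s=0101]: 00110011  (ones: 4)
  rows 48-55 [p,q,r,s=0110]: 00110011  (ones: 4)
  rows 56-63 [p,q,r,s=0111]: 11001100  (ones: 4)
  rows 64-71 [p,q,r,s=1000]: 11001100  (ones: 4)
  rows 72-79 [p,q,r,s=1001]: 00110011  (ones: 4)
  rows 80-87 [p,q,r,s=1010]: 11001100  (ones: 4)
  rows 88-95 [p,q,r,s=1011]: 00110011  (ones: 4)
  rows 96-103 [p,q,r,s=1100]: 00110011  (ones: 4)
  rows 104-111 [p,q,r,s=1101]: 11001100  (ones: 4)
  rows 112-119 [p,q,r,s=1110]: 11001100  (ones: 4)
  rows 120-127 [p,q,r,s=1111]: 00110011  (ones: 4)
Disagreements = 4+4+4+4+4+4+4+4+4+4+4+4+4+4+4+4 = 64

64


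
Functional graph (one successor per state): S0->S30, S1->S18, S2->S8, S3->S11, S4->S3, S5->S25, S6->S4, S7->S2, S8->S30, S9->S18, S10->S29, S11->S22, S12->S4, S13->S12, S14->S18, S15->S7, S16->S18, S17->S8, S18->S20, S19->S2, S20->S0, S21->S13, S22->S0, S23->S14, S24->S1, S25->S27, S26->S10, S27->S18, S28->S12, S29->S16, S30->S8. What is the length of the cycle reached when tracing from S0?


Trace from S0 until a state repeats:
  S0 -> S30 -> S8 -> S30
S30 first seen at step 1, revisited at step 3.
Cycle length = 3 - 1 = 2

2


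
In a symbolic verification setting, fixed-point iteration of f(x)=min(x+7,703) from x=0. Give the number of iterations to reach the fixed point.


Step 1: x=0, cap=703, increment=7
Step 2: x grows by 7 each step until capped at 703; fixed point is x=703
Step 3: iterations = ceil(703/7) = 101

101


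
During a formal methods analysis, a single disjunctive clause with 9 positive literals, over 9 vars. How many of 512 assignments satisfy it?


Step 1: Total=2^9=512
Step 2: Unsat when all 9 false: 2^0=1
Step 3: Sat=512-1=511

511


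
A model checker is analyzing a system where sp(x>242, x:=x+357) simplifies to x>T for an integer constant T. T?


Formula: sp(P, x:=E) = exists old_x. (x = E[old_x/x]) AND P[old_x/x] (old_x is the value of x before the assignment; eliminate old_x by solving x = E[old_x/x] for old_x)
Step 1: Precondition P: x>242, i.e. old_x > 242
Step 2: Assignment gives x = old_x + 357, so old_x = x - 357
Step 3: Substitute into P: x - 357 > 242
Step 4: Simplify: x > 242+357 = 599

599


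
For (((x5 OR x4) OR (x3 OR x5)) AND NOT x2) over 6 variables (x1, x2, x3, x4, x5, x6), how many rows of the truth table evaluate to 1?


Formula: (((x5 OR x4) OR (x3 OR x5)) AND NOT x2) over 6 vars (64 rows)
Evaluate each row (x1, x2, x3, x4, x5, x6 as bits, MSB first):
  row 0 [000000]: (((0 OR 0) OR (0 OR 0)) AND NOT 0) -> 0
  row 1 [000001]: (((0 OR 0) OR (0 OR 0)) AND NOT 0) -> 0
  row 2 [000010]: (((1 OR 0) OR (0 OR 1)) AND NOT 0) -> 1
  row 3 [000011]: (((1 OR 0) OR (0 OR 1)) AND NOT 0) -> 1
  row 4 [000100]: (((0 OR 1) OR (0 OR 0)) AND NOT 0) -> 1
  (every remaining row is evaluated the same way; all 64 results are listed next)
Full result column, 8 rows per line (x1,x2,x3 fixed per line; x4,x5,x6 runs 000..111 left to right):
  rows 0-7 [x1,x2,x3=000]: 00111111  (ones: 6)
  rows 8-15 [x1,x2,x3=001]: 11111111  (ones: 8)
  rows 16-23 [x1,x2,x3=010]: 00000000  (ones: 0)
  rows 24-31 [x1,x2,x3=011]: 00000000  (ones: 0)
  rows 32-39 [x1,x2,x3=100]: 00111111  (ones: 6)
  rows 40-47 [x1,x2,x3=101]: 11111111  (ones: 8)
  rows 48-55 [x1,x2,x3=110]: 00000000  (ones: 0)
  rows 56-63 [x1,x2,x3=111]: 00000000  (ones: 0)
Count of 1-rows = 6+8+0+0+6+8+0+0 = 28

28


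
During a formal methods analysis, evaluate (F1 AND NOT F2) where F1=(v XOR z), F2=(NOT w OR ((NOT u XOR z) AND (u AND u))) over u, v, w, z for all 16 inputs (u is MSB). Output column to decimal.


F1 = (v XOR z)
F2 = (NOT w OR ((NOT u XOR z) AND (u AND u)))
Counterexample to F1=>F2 is where F1=1 and F2=0.
Evaluate each row (bits = u,v,w,z, MSB first):
  row 0 [0000]: F1=0 F2=1 -> F1&~F2 -> 0
  row 1 [0001]: F1=1 F2=1 -> F1&~F2 -> 0
  row 2 [0010]: F1=0 F2=0 -> F1&~F2 -> 0
  row 3 [0011]: F1=1 F2=0 -> F1&~F2 -> 1
  row 4 [0100]: F1=1 F2=1 -> F1&~F2 -> 0
  row 5 [0101]: F1=0 F2=1 -> F1&~F2 -> 0
  row 6 [0110]: F1=1 F2=0 -> F1&~F2 -> 1
  row 7 [0111]: F1=0 F2=0 -> F1&~F2 -> 0
  row 8 [1000]: F1=0 F2=1 -> F1&~F2 -> 0
  row 9 [1001]: F1=1 F2=1 -> F1&~F2 -> 0
  row 10 [1010]: F1=0 F2=0 -> F1&~F2 -> 0
  row 11 [1011]: F1=1 F2=1 -> F1&~F2 -> 0
  row 12 [1100]: F1=1 F2=1 -> F1&~F2 -> 0
  row 13 [1101]: F1=0 F2=1 -> F1&~F2 -> 0
  row 14 [1110]: F1=1 F2=0 -> F1&~F2 -> 1
  row 15 [1111]: F1=0 F2=1 -> F1&~F2 -> 0
Full result column, 4 rows per line (u,v fixed per line; w,z runs 00..11 left to right):
  rows 0-3 [u,v=00]: 0001  = hex 1
  rows 4-7 [u,v=01]: 0010  = hex 2
  rows 8-11 [u,v=10]: 0000  = hex 0
  rows 12-15 [u,v=11]: 0010  = hex 2
Counterexample vector (row 0 .. row 15) = 0001001000000010
Output column grouped in 4s = 0001 0010 0000 0010 = 0x1202
Convert to decimal digit by digit (value = value*16 + digit):
  1 -> 1
  1*16 + 2 = 18
  18*16 + 0 = 288
  288*16 + 2 = 4610
Decimal = 4610

4610


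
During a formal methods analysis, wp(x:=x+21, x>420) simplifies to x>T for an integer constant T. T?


Formula: wp(x:=E, P) = P[E/x] (substitute E for x in postcondition)
Step 1: Postcondition: x>420
Step 2: Substitute x+21 for x: x+21>420
Step 3: Solve for x: x > 420-21 = 399

399


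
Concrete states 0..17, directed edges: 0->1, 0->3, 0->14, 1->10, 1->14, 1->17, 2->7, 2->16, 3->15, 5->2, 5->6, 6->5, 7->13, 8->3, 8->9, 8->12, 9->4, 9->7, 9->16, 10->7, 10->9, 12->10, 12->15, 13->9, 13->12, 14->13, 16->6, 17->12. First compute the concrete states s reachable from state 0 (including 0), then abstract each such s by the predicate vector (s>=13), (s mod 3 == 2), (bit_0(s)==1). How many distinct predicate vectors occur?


BFS from 0:
Concrete reachable: {0, 1, 2, 3, 4, 5, 6, 7, 9, 10, 12, 13, 14, 15, 16, 17}
Abstract via predicates (s>=13), (s mod 3 == 2), (bit_0(s)==1):
  (0,0,0) <- {0, 4, 6, 10, 12}
  (0,0,1) <- {1, 3, 7, 9}
  (0,1,0) <- {2}
  (0,1,1) <- {5}
  (1,0,0) <- {16}
  (1,0,1) <- {13, 15}
  (1,1,0) <- {14}
  (1,1,1) <- {17}
Distinct abstract states = 8

8


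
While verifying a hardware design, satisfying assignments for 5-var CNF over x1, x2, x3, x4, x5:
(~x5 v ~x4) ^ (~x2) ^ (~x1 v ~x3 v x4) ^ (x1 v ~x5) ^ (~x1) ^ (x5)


CNF with 6 clauses over 5 vars (32 assignments).
An assignment satisfies CNF iff every clause has >=1 true literal.
Check each row (bits = x1,x2,x3,x4,x5; clause T/F shown):
  row 0 [00000]: clauses=TTTTTF -> 0
  row 1 [00001]: clauses=TTTFTT -> 0
  row 2 [00010]: clauses=TTTTTF -> 0
  row 3 [00011]: clauses=FTTFTT -> 0
  row 4 [00100]: clauses=TTTTTF -> 0
  row 5 [00101]: clauses=TTTFTT -> 0
  row 6 [00110]: clauses=TTTTTF -> 0
  row 7 [00111]: clauses=FTTFTT -> 0
  row 8 [01000]: clauses=TFTTTF -> 0
  row 9 [01001]: clauses=TFTFTT -> 0
  row 10 [01010]: clauses=TFTTTF -> 0
  row 11 [01011]: clauses=FFTFTT -> 0
  row 12 [01100]: clauses=TFTTTF -> 0
  row 13 [01101]: clauses=TFTFTT -> 0
  row 14 [01110]: clauses=TFTTTF -> 0
  row 15 [01111]: clauses=FFTFTT -> 0
  row 16 [10000]: clauses=TTTTFF -> 0
  row 17 [10001]: clauses=TTTTFT -> 0
  row 18 [10010]: clauses=TTTTFF -> 0
  row 19 [10011]: clauses=FTTTFT -> 0
  row 20 [10100]: clauses=TTFTFF -> 0
  row 21 [10101]: clauses=TTFTFT -> 0
  row 22 [10110]: clauses=TTTTFF -> 0
  row 23 [10111]: clauses=FTTTFT -> 0
  row 24 [11000]: clauses=TFTTFF -> 0
  row 25 [11001]: clauses=TFTTFT -> 0
  row 26 [11010]: clauses=TFTTFF -> 0
  row 27 [11011]: clauses=FFTTFT -> 0
  row 28 [11100]: clauses=TFFTFF -> 0
  row 29 [11101]: clauses=TFFTFT -> 0
  row 30 [11110]: clauses=TFTTFF -> 0
  row 31 [11111]: clauses=FFTTFT -> 0
Full result column, 8 rows per line (x1,x2 fixed per line; x3,x4,x5 runs 000..111 left to right):
  rows 0-7 [x1,x2=00]: 00000000  (ones: 0)
  rows 8-15 [x1,x2=01]: 00000000  (ones: 0)
  rows 16-23 [x1,x2=10]: 00000000  (ones: 0)
  rows 24-31 [x1,x2=11]: 00000000  (ones: 0)
Satisfying assignments = 0+0+0+0 = 0

0


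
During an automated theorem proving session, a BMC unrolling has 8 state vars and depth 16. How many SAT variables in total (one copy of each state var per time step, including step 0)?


BMC unrolls to depth k, creating one copy of each state var for steps 0..k.
Step count = 16 + 1 = 17 (steps 0 through 16)
Vars per step = 8
Total = 8 * 17 = 136

136


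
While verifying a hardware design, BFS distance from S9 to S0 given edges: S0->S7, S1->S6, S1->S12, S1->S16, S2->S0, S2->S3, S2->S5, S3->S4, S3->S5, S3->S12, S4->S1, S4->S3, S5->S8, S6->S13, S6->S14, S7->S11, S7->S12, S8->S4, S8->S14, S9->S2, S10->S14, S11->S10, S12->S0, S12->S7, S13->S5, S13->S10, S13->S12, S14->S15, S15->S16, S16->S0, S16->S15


BFS layer-by-layer from S9:
  dist 0: {S9}
  dist 1: {S2}
  dist 2: {S0, S3, S5}
  -> S0 reached at distance 2
Shortest path length = 2

2


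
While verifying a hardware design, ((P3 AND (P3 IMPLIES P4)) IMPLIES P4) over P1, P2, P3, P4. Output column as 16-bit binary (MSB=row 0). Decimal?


Formula: ((P3 AND (P3 IMPLIES P4)) IMPLIES P4) over P1, P2, P3, P4 (16 rows)
Evaluate each row (bits = P1,P2,P3,P4, MSB first):
  row 0 [0000]: ((0 AND (0 IMPLIES 0)) IMPLIES 0) -> 1
  row 1 [0001]: ((0 AND (0 IMPLIES 1)) IMPLIES 1) -> 1
  row 2 [0010]: ((1 AND (1 IMPLIES 0)) IMPLIES 0) -> 1
  row 3 [0011]: ((1 AND (1 IMPLIES 1)) IMPLIES 1) -> 1
  row 4 [0100]: ((0 AND (0 IMPLIES 0)) IMPLIES 0) -> 1
  row 5 [0101]: ((0 AND (0 IMPLIES 1)) IMPLIES 1) -> 1
  row 6 [0110]: ((1 AND (1 IMPLIES 0)) IMPLIES 0) -> 1
  row 7 [0111]: ((1 AND (1 IMPLIES 1)) IMPLIES 1) -> 1
  row 8 [1000]: ((0 AND (0 IMPLIES 0)) IMPLIES 0) -> 1
  row 9 [1001]: ((0 AND (0 IMPLIES 1)) IMPLIES 1) -> 1
  row 10 [1010]: ((1 AND (1 IMPLIES 0)) IMPLIES 0) -> 1
  row 11 [1011]: ((1 AND (1 IMPLIES 1)) IMPLIES 1) -> 1
  row 12 [1100]: ((0 AND (0 IMPLIES 0)) IMPLIES 0) -> 1
  row 13 [1101]: ((0 AND (0 IMPLIES 1)) IMPLIES 1) -> 1
  row 14 [1110]: ((1 AND (1 IMPLIES 0)) IMPLIES 0) -> 1
  row 15 [1111]: ((1 AND (1 IMPLIES 1)) IMPLIES 1) -> 1
Full result column, 4 rows per line (P1,P2 fixed per line; P3,P4 runs 00..11 left to right):
  rows 0-3 [P1,P2=00]: 1111  = hex F
  rows 4-7 [P1,P2=01]: 1111  = hex F
  rows 8-11 [P1,P2=10]: 1111  = hex F
  rows 12-15 [P1,P2=11]: 1111  = hex F
Output column (row 0 .. row 15) = 1111111111111111
Output column grouped in 4s = 1111 1111 1111 1111 = 0xFFFF
Convert to decimal digit by digit (value = value*16 + digit):
  F -> 15
  15*16 + 15 (F) = 255
  255*16 + 15 (F) = 4095
  4095*16 + 15 (F) = 65535
Decimal = 65535

65535


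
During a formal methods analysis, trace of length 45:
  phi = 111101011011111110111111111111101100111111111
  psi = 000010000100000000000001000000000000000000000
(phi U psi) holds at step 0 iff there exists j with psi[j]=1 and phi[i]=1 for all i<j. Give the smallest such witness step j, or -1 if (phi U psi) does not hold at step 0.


(phi U psi) at 0: need smallest j with psi[j]=1 and phi[i]=1 for all i in [0,j).
Scan from step 0:
  step 0: phi=1, psi=0 -> continue
  step 1: phi=1, psi=0 -> continue
  step 2: phi=1, psi=0 -> continue
  step 3: phi=1, psi=0 -> continue
  step 4: psi=1 and phi held for [0,4) -> witness found
Witness step = 4

4


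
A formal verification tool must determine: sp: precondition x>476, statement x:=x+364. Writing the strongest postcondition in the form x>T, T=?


Formula: sp(P, x:=E) = exists old_x. (x = E[old_x/x]) AND P[old_x/x] (old_x is the value of x before the assignment; eliminate old_x by solving x = E[old_x/x] for old_x)
Step 1: Precondition P: x>476, i.e. old_x > 476
Step 2: Assignment gives x = old_x + 364, so old_x = x - 364
Step 3: Substitute into P: x - 364 > 476
Step 4: Simplify: x > 476+364 = 840

840


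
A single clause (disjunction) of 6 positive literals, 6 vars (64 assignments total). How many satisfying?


Step 1: Total=2^6=64
Step 2: Unsat when all 6 false: 2^0=1
Step 3: Sat=64-1=63

63


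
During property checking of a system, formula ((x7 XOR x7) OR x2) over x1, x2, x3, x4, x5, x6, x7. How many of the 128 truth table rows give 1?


Formula: ((x7 XOR x7) OR x2) over 7 vars (128 rows)
Evaluate each row (x1, x2, x3, x4, x5, x6, x7 as bits, MSB first):
  row 0 [0000000]: ((0 XOR 0) OR 0) -> 0
  row 1 [0000001]: ((1 XOR 1) OR 0) -> 0
  row 2 [0000010]: ((0 XOR 0) OR 0) -> 0
  row 3 [0000011]: ((1 XOR 1) OR 0) -> 0
  row 4 [0000100]: ((0 XOR 0) OR 0) -> 0
  (every remaining row is evaluated the same way; all 128 results are listed next)
Full result column, 8 rows per line (x1,x2,x3,x4 fixed per line; x5,x6,x7 runs 000..111 left to right):
  rows 0-7 [x1,x2,x3,x4=0000]: 00000000  (ones: 0)
  rows 8-15 [x1,x2,x3,x4=0001]: 00000000  (ones: 0)
  rows 16-23 [x1,x2,x3,x4=0010]: 00000000  (ones: 0)
  rows 24-31 [x1,x2,x3,x4=0011]: 00000000  (ones: 0)
  rows 32-39 [x1,x2,x3,x4=0100]: 11111111  (ones: 8)
  rows 40-47 [x1,x2,x3,x4=0101]: 11111111  (ones: 8)
  rows 48-55 [x1,x2,x3,x4=0110]: 11111111  (ones: 8)
  rows 56-63 [x1,x2,x3,x4=0111]: 11111111  (ones: 8)
  rows 64-71 [x1,x2,x3,x4=1000]: 00000000  (ones: 0)
  rows 72-79 [x1,x2,x3,x4=1001]: 00000000  (ones: 0)
  rows 80-87 [x1,x2,x3,x4=1010]: 00000000  (ones: 0)
  rows 88-95 [x1,x2,x3,x4=1011]: 00000000  (ones: 0)
  rows 96-103 [x1,x2,x3,x4=1100]: 11111111  (ones: 8)
  rows 104-111 [x1,x2,x3,x4=1101]: 11111111  (ones: 8)
  rows 112-119 [x1,x2,x3,x4=1110]: 11111111  (ones: 8)
  rows 120-127 [x1,x2,x3,x4=1111]: 11111111  (ones: 8)
Count of 1-rows = 0+0+0+0+8+8+8+8+0+0+0+0+8+8+8+8 = 64

64


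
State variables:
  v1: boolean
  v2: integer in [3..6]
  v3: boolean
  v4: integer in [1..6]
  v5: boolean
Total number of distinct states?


State space = product of domain sizes of all variables.
Domain sizes:
  v1 (boolean): 2
  v2 (integer in [3..6]): 4
  v3 (boolean): 2
  v4 (integer in [1..6]): 6
  v5 (boolean): 2
Product = 2 * 4 * 2 * 6 * 2 = 192

192


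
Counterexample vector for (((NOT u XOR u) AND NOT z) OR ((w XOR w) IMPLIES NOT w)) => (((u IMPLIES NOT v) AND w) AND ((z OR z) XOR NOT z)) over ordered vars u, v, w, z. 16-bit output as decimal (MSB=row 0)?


F1 = (((NOT u XOR u) AND NOT z) OR ((w XOR w) IMPLIES NOT w))
F2 = (((u IMPLIES NOT v) AND w) AND ((z OR z) XOR NOT z))
Counterexample to F1=>F2 is where F1=1 and F2=0.
Evaluate each row (bits = u,v,w,z, MSB first):
  row 0 [0000]: F1=1 F2=0 -> F1&~F2 -> 1
  row 1 [0001]: F1=1 F2=0 -> F1&~F2 -> 1
  row 2 [0010]: F1=1 F2=1 -> F1&~F2 -> 0
  row 3 [0011]: F1=1 F2=1 -> F1&~F2 -> 0
  row 4 [0100]: F1=1 F2=0 -> F1&~F2 -> 1
  row 5 [0101]: F1=1 F2=0 -> F1&~F2 -> 1
  row 6 [0110]: F1=1 F2=1 -> F1&~F2 -> 0
  row 7 [0111]: F1=1 F2=1 -> F1&~F2 -> 0
  row 8 [1000]: F1=1 F2=0 -> F1&~F2 -> 1
  row 9 [1001]: F1=1 F2=0 -> F1&~F2 -> 1
  row 10 [1010]: F1=1 F2=1 -> F1&~F2 -> 0
  row 11 [1011]: F1=1 F2=1 -> F1&~F2 -> 0
  row 12 [1100]: F1=1 F2=0 -> F1&~F2 -> 1
  row 13 [1101]: F1=1 F2=0 -> F1&~F2 -> 1
  row 14 [1110]: F1=1 F2=0 -> F1&~F2 -> 1
  row 15 [1111]: F1=1 F2=0 -> F1&~F2 -> 1
Full result column, 4 rows per line (u,v fixed per line; w,z runs 00..11 left to right):
  rows 0-3 [u,v=00]: 1100  = hex C
  rows 4-7 [u,v=01]: 1100  = hex C
  rows 8-11 [u,v=10]: 1100  = hex C
  rows 12-15 [u,v=11]: 1111  = hex F
Counterexample vector (row 0 .. row 15) = 1100110011001111
Output column grouped in 4s = 1100 1100 1100 1111 = 0xCCCF
Convert to decimal digit by digit (value = value*16 + digit):
  C -> 12
  12*16 + 12 (C) = 204
  204*16 + 12 (C) = 3276
  3276*16 + 15 (F) = 52431
Decimal = 52431

52431


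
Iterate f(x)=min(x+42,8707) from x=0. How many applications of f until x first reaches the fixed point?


Step 1: x=0, cap=8707, increment=42
Step 2: x grows by 42 each step until capped at 8707; fixed point is x=8707
Step 3: iterations = ceil(8707/42) = 208

208


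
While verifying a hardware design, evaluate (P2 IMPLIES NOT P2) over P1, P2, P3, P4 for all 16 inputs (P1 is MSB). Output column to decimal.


Formula: (P2 IMPLIES NOT P2) over P1, P2, P3, P4 (16 rows)
Evaluate each row (bits = P1,P2,P3,P4, MSB first):
  row 0 [0000]: (0 IMPLIES NOT 0) -> 1
  row 1 [0001]: (0 IMPLIES NOT 0) -> 1
  row 2 [0010]: (0 IMPLIES NOT 0) -> 1
  row 3 [0011]: (0 IMPLIES NOT 0) -> 1
  row 4 [0100]: (1 IMPLIES NOT 1) -> 0
  row 5 [0101]: (1 IMPLIES NOT 1) -> 0
  row 6 [0110]: (1 IMPLIES NOT 1) -> 0
  row 7 [0111]: (1 IMPLIES NOT 1) -> 0
  row 8 [1000]: (0 IMPLIES NOT 0) -> 1
  row 9 [1001]: (0 IMPLIES NOT 0) -> 1
  row 10 [1010]: (0 IMPLIES NOT 0) -> 1
  row 11 [1011]: (0 IMPLIES NOT 0) -> 1
  row 12 [1100]: (1 IMPLIES NOT 1) -> 0
  row 13 [1101]: (1 IMPLIES NOT 1) -> 0
  row 14 [1110]: (1 IMPLIES NOT 1) -> 0
  row 15 [1111]: (1 IMPLIES NOT 1) -> 0
Full result column, 4 rows per line (P1,P2 fixed per line; P3,P4 runs 00..11 left to right):
  rows 0-3 [P1,P2=00]: 1111  = hex F
  rows 4-7 [P1,P2=01]: 0000  = hex 0
  rows 8-11 [P1,P2=10]: 1111  = hex F
  rows 12-15 [P1,P2=11]: 0000  = hex 0
Output column (row 0 .. row 15) = 1111000011110000
Output column grouped in 4s = 1111 0000 1111 0000 = 0xF0F0
Convert to decimal digit by digit (value = value*16 + digit):
  F -> 15
  15*16 + 0 = 240
  240*16 + 15 (F) = 3855
  3855*16 + 0 = 61680
Decimal = 61680

61680


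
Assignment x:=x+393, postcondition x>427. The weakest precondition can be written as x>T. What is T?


Formula: wp(x:=E, P) = P[E/x] (substitute E for x in postcondition)
Step 1: Postcondition: x>427
Step 2: Substitute x+393 for x: x+393>427
Step 3: Solve for x: x > 427-393 = 34

34


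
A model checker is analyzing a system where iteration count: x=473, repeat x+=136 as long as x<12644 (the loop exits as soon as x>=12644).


Step 1: x goes from 473 toward 12644 by 136; the body runs while x<12644, so iterations = ceil((bound-start)/step)
Step 2: Distance=12171
Step 3: ceil(12171/136)=90

90


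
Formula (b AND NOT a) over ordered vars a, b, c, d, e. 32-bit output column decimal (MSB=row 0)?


Formula: (b AND NOT a) over a, b, c, d, e (32 rows)
Evaluate each row (bits = a,b,c,d,e, MSB first):
  row 0 [00000]: (0 AND NOT 0) -> 0
  row 1 [00001]: (0 AND NOT 0) -> 0
  row 2 [00010]: (0 AND NOT 0) -> 0
  row 3 [00011]: (0 AND NOT 0) -> 0
  row 4 [00100]: (0 AND NOT 0) -> 0
  row 5 [00101]: (0 AND NOT 0) -> 0
  row 6 [00110]: (0 AND NOT 0) -> 0
  row 7 [00111]: (0 AND NOT 0) -> 0
  row 8 [01000]: (1 AND NOT 0) -> 1
  row 9 [01001]: (1 AND NOT 0) -> 1
  row 10 [01010]: (1 AND NOT 0) -> 1
  row 11 [01011]: (1 AND NOT 0) -> 1
  row 12 [01100]: (1 AND NOT 0) -> 1
  row 13 [01101]: (1 AND NOT 0) -> 1
  row 14 [01110]: (1 AND NOT 0) -> 1
  row 15 [01111]: (1 AND NOT 0) -> 1
  row 16 [10000]: (0 AND NOT 1) -> 0
  row 17 [10001]: (0 AND NOT 1) -> 0
  row 18 [10010]: (0 AND NOT 1) -> 0
  row 19 [10011]: (0 AND NOT 1) -> 0
  row 20 [10100]: (0 AND NOT 1) -> 0
  row 21 [10101]: (0 AND NOT 1) -> 0
  row 22 [10110]: (0 AND NOT 1) -> 0
  row 23 [10111]: (0 AND NOT 1) -> 0
  row 24 [11000]: (1 AND NOT 1) -> 0
  row 25 [11001]: (1 AND NOT 1) -> 0
  row 26 [11010]: (1 AND NOT 1) -> 0
  row 27 [11011]: (1 AND NOT 1) -> 0
  row 28 [11100]: (1 AND NOT 1) -> 0
  row 29 [11101]: (1 AND NOT 1) -> 0
  row 30 [11110]: (1 AND NOT 1) -> 0
  row 31 [11111]: (1 AND NOT 1) -> 0
Full result column, 4 rows per line (a,b,c fixed per line; d,e runs 00..11 left to right):
  rows 0-3 [a,b,c=000]: 0000  = hex 0
  rows 4-7 [a,b,c=001]: 0000  = hex 0
  rows 8-11 [a,b,c=010]: 1111  = hex F
  rows 12-15 [a,b,c=011]: 1111  = hex F
  rows 16-19 [a,b,c=100]: 0000  = hex 0
  rows 20-23 [a,b,c=101]: 0000  = hex 0
  rows 24-27 [a,b,c=110]: 0000  = hex 0
  rows 28-31 [a,b,c=111]: 0000  = hex 0
Output column (row 0 .. row 31) = 00000000111111110000000000000000
Output column grouped in 4s = 0000 0000 1111 1111 0000 0000 0000 0000 = 0x00FF0000
Convert to decimal digit by digit (value = value*16 + digit):
  0 -> 0
  0*16 + 0 = 0
  0*16 + 15 (F) = 15
  15*16 + 15 (F) = 255
  255*16 + 0 = 4080
  4080*16 + 0 = 65280
  65280*16 + 0 = 1044480
  1044480*16 + 0 = 16711680
Decimal = 16711680

16711680


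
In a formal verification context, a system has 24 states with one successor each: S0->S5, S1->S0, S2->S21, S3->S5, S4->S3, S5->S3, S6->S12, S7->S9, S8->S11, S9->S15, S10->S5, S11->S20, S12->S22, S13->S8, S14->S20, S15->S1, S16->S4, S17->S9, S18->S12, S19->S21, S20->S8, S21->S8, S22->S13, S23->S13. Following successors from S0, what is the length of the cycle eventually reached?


Trace from S0 until a state repeats:
  S0 -> S5 -> S3 -> S5
S5 first seen at step 1, revisited at step 3.
Cycle length = 3 - 1 = 2

2


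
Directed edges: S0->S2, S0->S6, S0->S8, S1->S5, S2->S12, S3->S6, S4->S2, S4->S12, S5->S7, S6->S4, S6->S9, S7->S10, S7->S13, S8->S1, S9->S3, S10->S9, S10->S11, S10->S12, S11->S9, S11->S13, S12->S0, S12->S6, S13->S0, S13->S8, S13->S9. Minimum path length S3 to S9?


BFS layer-by-layer from S3:
  dist 0: {S3}
  dist 1: {S6}
  dist 2: {S4, S9}
  -> S9 reached at distance 2
Shortest path length = 2

2


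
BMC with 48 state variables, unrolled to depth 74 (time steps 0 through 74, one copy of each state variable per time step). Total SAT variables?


BMC unrolls to depth k, creating one copy of each state var for steps 0..k.
Step count = 74 + 1 = 75 (steps 0 through 74)
Vars per step = 48
Total = 48 * 75 = 3600

3600


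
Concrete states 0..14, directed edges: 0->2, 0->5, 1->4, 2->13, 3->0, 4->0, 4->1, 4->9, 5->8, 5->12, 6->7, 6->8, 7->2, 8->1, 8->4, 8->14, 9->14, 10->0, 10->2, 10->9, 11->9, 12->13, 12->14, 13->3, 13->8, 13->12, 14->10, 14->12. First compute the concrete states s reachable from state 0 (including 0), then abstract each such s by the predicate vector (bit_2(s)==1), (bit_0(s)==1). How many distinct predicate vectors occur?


BFS from 0:
Concrete reachable: {0, 1, 2, 3, 4, 5, 8, 9, 10, 12, 13, 14}
Abstract via predicates (bit_2(s)==1), (bit_0(s)==1):
  (0,0) <- {0, 2, 8, 10}
  (0,1) <- {1, 3, 9}
  (1,0) <- {4, 12, 14}
  (1,1) <- {5, 13}
Distinct abstract states = 4

4


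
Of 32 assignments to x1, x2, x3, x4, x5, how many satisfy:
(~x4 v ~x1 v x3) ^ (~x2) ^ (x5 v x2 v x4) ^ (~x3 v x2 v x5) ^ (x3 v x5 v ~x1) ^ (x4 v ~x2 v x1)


CNF with 6 clauses over 5 vars (32 assignments).
An assignment satisfies CNF iff every clause has >=1 true literal.
Check each row (bits = x1,x2,x3,x4,x5; clause T/F shown):
  row 0 [00000]: clauses=TTFTTT -> 0
  row 1 [00001]: clauses=TTTTTT -> 1
  row 2 [00010]: clauses=TTTTTT -> 1
  row 3 [00011]: clauses=TTTTTT -> 1
  row 4 [00100]: clauses=TTFFTT -> 0
  row 5 [00101]: clauses=TTTTTT -> 1
  row 6 [00110]: clauses=TTTFTT -> 0
  row 7 [00111]: clauses=TTTTTT -> 1
  row 8 [01000]: clauses=TFTTTF -> 0
  row 9 [01001]: clauses=TFTTTF -> 0
  row 10 [01010]: clauses=TFTTTT -> 0
  row 11 [01011]: clauses=TFTTTT -> 0
  row 12 [01100]: clauses=TFTTTF -> 0
  row 13 [01101]: clauses=TFTTTF -> 0
  row 14 [01110]: clauses=TFTTTT -> 0
  row 15 [01111]: clauses=TFTTTT -> 0
  row 16 [10000]: clauses=TTFTFT -> 0
  row 17 [10001]: clauses=TTTTTT -> 1
  row 18 [10010]: clauses=FTTTFT -> 0
  row 19 [10011]: clauses=FTTTTT -> 0
  row 20 [10100]: clauses=TTFFTT -> 0
  row 21 [10101]: clauses=TTTTTT -> 1
  row 22 [10110]: clauses=TTTFTT -> 0
  row 23 [10111]: clauses=TTTTTT -> 1
  row 24 [11000]: clauses=TFTTFT -> 0
  row 25 [11001]: clauses=TFTTTT -> 0
  row 26 [11010]: clauses=FFTTFT -> 0
  row 27 [11011]: clauses=FFTTTT -> 0
  row 28 [11100]: clauses=TFTTTT -> 0
  row 29 [11101]: clauses=TFTTTT -> 0
  row 30 [11110]: clauses=TFTTTT -> 0
  row 31 [11111]: clauses=TFTTTT -> 0
Full result column, 8 rows per line (x1,x2 fixed per line; x3,x4,x5 runs 000..111 left to right):
  rows 0-7 [x1,x2=00]: 01110101  (ones: 5)
  rows 8-15 [x1,x2=01]: 00000000  (ones: 0)
  rows 16-23 [x1,x2=10]: 01000101  (ones: 3)
  rows 24-31 [x1,x2=11]: 00000000  (ones: 0)
Satisfying assignments = 5+0+3+0 = 8

8


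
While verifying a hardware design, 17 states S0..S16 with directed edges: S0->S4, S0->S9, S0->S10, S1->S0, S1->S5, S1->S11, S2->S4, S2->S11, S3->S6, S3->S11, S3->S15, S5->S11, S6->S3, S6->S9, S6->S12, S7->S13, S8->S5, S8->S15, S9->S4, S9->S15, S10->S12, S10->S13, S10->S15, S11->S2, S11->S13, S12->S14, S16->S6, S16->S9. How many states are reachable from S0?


BFS from S0:
  layer 0: {S0}
  layer 1: {S4, S9, S10}
  layer 2: {S12, S13, S15}
  layer 3: {S14}
Reachable set: {S0, S4, S9, S10, S12, S13, S14, S15}
Count = 8

8


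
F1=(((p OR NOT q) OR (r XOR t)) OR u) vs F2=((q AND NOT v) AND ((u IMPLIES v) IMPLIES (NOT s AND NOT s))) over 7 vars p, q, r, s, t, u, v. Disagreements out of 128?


F1 = (((p OR NOT q) OR (r XOR t)) OR u)
F2 = ((q AND NOT v) AND ((u IMPLIES v) IMPLIES (NOT s AND NOT s)))
Evaluate both on each of 128 rows (bits = p,q,r,s,t,u,v):
  row 0 [0000000]: F1=1 F2=0 (differ) -> 1
  row 1 [0000001]: F1=1 F2=0 (differ) -> 1
  row 2 [0000010]: F1=1 F2=0 (differ) -> 1
  row 3 [0000011]: F1=1 F2=0 (differ) -> 1
  row 4 [0000100]: F1=1 F2=0 (differ) -> 1
  (every remaining row is evaluated the same way; all 128 results are listed next)
Full result column, 8 rows per line (p,q,r,s fixed per line; t,u,v runs 000..111 left to right):
  rows 0-7 [p,q,r,s=0000]: 11111111  (ones: 8)
  rows 8-15 [p,q,r,s=0001]: 11111111  (ones: 8)
  rows 16-23 [p,q,r,s=0010]: 11111111  (ones: 8)
  rows 24-31 [p,q,r,s=0011]: 11111111  (ones: 8)
  rows 32-39 [p,q,r,s=0100]: 10010101  (ones: 4)
  rows 40-47 [p,q,r,s=0101]: 00011101  (ones: 4)
  rows 48-55 [p,q,r,s=0110]: 01011001  (ones: 4)
  rows 56-63 [p,q,r,s=0111]: 11010001  (ones: 4)
  rows 64-71 [p,q,r,s=1000]: 11111111  (ones: 8)
  rows 72-79 [p,q,r,s=1001]: 11111111  (ones: 8)
  rows 80-87 [p,q,r,s=1010]: 11111111  (ones: 8)
  rows 88-95 [p,q,r,s=1011]: 11111111  (ones: 8)
  rows 96-103 [p,q,r,s=1100]: 01010101  (ones: 4)
  rows 104-111 [p,q,r,s=1101]: 11011101  (ones: 6)
  rows 112-119 [p,q,r,s=1110]: 01010101  (ones: 4)
  rows 120-127 [p,q,r,s=1111]: 11011101  (ones: 6)
Disagreements = 8+8+8+8+4+4+4+4+8+8+8+8+4+6+4+6 = 100

100


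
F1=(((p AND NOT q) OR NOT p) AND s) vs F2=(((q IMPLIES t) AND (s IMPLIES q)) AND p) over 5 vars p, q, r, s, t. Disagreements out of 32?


F1 = (((p AND NOT q) OR NOT p) AND s)
F2 = (((q IMPLIES t) AND (s IMPLIES q)) AND p)
Evaluate both on each of 32 rows (bits = p,q,r,s,t):
  row 0 [00000]: F1=0 F2=0 -> 0
  row 1 [00001]: F1=0 F2=0 -> 0
  row 2 [00010]: F1=1 F2=0 (differ) -> 1
  row 3 [00011]: F1=1 F2=0 (differ) -> 1
  row 4 [00100]: F1=0 F2=0 -> 0
  row 5 [00101]: F1=0 F2=0 -> 0
  row 6 [00110]: F1=1 F2=0 (differ) -> 1
  row 7 [00111]: F1=1 F2=0 (differ) -> 1
  row 8 [01000]: F1=0 F2=0 -> 0
  row 9 [01001]: F1=0 F2=0 -> 0
  row 10 [01010]: F1=1 F2=0 (differ) -> 1
  row 11 [01011]: F1=1 F2=0 (differ) -> 1
  row 12 [01100]: F1=0 F2=0 -> 0
  row 13 [01101]: F1=0 F2=0 -> 0
  row 14 [01110]: F1=1 F2=0 (differ) -> 1
  row 15 [01111]: F1=1 F2=0 (differ) -> 1
  row 16 [10000]: F1=0 F2=1 (differ) -> 1
  row 17 [10001]: F1=0 F2=1 (differ) -> 1
  row 18 [10010]: F1=1 F2=0 (differ) -> 1
  row 19 [10011]: F1=1 F2=0 (differ) -> 1
  row 20 [10100]: F1=0 F2=1 (differ) -> 1
  row 21 [10101]: F1=0 F2=1 (differ) -> 1
  row 22 [10110]: F1=1 F2=0 (differ) -> 1
  row 23 [10111]: F1=1 F2=0 (differ) -> 1
  row 24 [11000]: F1=0 F2=0 -> 0
  row 25 [11001]: F1=0 F2=1 (differ) -> 1
  row 26 [11010]: F1=0 F2=0 -> 0
  row 27 [11011]: F1=0 F2=1 (differ) -> 1
  row 28 [11100]: F1=0 F2=0 -> 0
  row 29 [11101]: F1=0 F2=1 (differ) -> 1
  row 30 [11110]: F1=0 F2=0 -> 0
  row 31 [11111]: F1=0 F2=1 (differ) -> 1
Full result column, 8 rows per line (p,q fixed per line; r,s,t runs 000..111 left to right):
  rows 0-7 [p,q=00]: 00110011  (ones: 4)
  rows 8-15 [p,q=01]: 00110011  (ones: 4)
  rows 16-23 [p,q=10]: 11111111  (ones: 8)
  rows 24-31 [p,q=11]: 01010101  (ones: 4)
Disagreements = 4+4+8+4 = 20

20


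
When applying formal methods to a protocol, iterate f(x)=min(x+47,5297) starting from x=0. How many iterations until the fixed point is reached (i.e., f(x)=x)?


Step 1: x=0, cap=5297, increment=47
Step 2: x grows by 47 each step until capped at 5297; fixed point is x=5297
Step 3: iterations = ceil(5297/47) = 113

113


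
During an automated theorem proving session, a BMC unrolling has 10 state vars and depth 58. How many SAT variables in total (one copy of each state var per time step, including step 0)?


BMC unrolls to depth k, creating one copy of each state var for steps 0..k.
Step count = 58 + 1 = 59 (steps 0 through 58)
Vars per step = 10
Total = 10 * 59 = 590

590


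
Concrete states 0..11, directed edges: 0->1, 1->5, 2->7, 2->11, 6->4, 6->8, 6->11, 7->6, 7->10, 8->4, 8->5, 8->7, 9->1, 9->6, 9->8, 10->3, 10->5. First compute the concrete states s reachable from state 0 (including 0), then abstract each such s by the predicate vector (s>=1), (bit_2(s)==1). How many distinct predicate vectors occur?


BFS from 0:
Concrete reachable: {0, 1, 5}
Abstract via predicates (s>=1), (bit_2(s)==1):
  (0,0) <- {0}
  (1,0) <- {1}
  (1,1) <- {5}
Distinct abstract states = 3

3


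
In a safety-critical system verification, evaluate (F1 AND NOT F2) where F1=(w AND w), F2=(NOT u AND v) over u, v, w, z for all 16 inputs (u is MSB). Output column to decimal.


F1 = (w AND w)
F2 = (NOT u AND v)
Counterexample to F1=>F2 is where F1=1 and F2=0.
Evaluate each row (bits = u,v,w,z, MSB first):
  row 0 [0000]: F1=0 F2=0 -> F1&~F2 -> 0
  row 1 [0001]: F1=0 F2=0 -> F1&~F2 -> 0
  row 2 [0010]: F1=1 F2=0 -> F1&~F2 -> 1
  row 3 [0011]: F1=1 F2=0 -> F1&~F2 -> 1
  row 4 [0100]: F1=0 F2=1 -> F1&~F2 -> 0
  row 5 [0101]: F1=0 F2=1 -> F1&~F2 -> 0
  row 6 [0110]: F1=1 F2=1 -> F1&~F2 -> 0
  row 7 [0111]: F1=1 F2=1 -> F1&~F2 -> 0
  row 8 [1000]: F1=0 F2=0 -> F1&~F2 -> 0
  row 9 [1001]: F1=0 F2=0 -> F1&~F2 -> 0
  row 10 [1010]: F1=1 F2=0 -> F1&~F2 -> 1
  row 11 [1011]: F1=1 F2=0 -> F1&~F2 -> 1
  row 12 [1100]: F1=0 F2=0 -> F1&~F2 -> 0
  row 13 [1101]: F1=0 F2=0 -> F1&~F2 -> 0
  row 14 [1110]: F1=1 F2=0 -> F1&~F2 -> 1
  row 15 [1111]: F1=1 F2=0 -> F1&~F2 -> 1
Full result column, 4 rows per line (u,v fixed per line; w,z runs 00..11 left to right):
  rows 0-3 [u,v=00]: 0011  = hex 3
  rows 4-7 [u,v=01]: 0000  = hex 0
  rows 8-11 [u,v=10]: 0011  = hex 3
  rows 12-15 [u,v=11]: 0011  = hex 3
Counterexample vector (row 0 .. row 15) = 0011000000110011
Output column grouped in 4s = 0011 0000 0011 0011 = 0x3033
Convert to decimal digit by digit (value = value*16 + digit):
  3 -> 3
  3*16 + 0 = 48
  48*16 + 3 = 771
  771*16 + 3 = 12339
Decimal = 12339

12339


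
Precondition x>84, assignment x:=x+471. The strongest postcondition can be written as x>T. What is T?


Formula: sp(P, x:=E) = exists old_x. (x = E[old_x/x]) AND P[old_x/x] (old_x is the value of x before the assignment; eliminate old_x by solving x = E[old_x/x] for old_x)
Step 1: Precondition P: x>84, i.e. old_x > 84
Step 2: Assignment gives x = old_x + 471, so old_x = x - 471
Step 3: Substitute into P: x - 471 > 84
Step 4: Simplify: x > 84+471 = 555

555


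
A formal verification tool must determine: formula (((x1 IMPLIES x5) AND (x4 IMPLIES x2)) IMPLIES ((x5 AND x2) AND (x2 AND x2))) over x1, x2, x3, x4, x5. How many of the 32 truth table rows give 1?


Formula: (((x1 IMPLIES x5) AND (x4 IMPLIES x2)) IMPLIES ((x5 AND x2) AND (x2 AND x2))) over 5 vars (32 rows)
Evaluate each row (x1, x2, x3, x4, x5 as bits, MSB first):
  row 0 [00000]: (((0 IMPLIES 0) AND (0 IMPLIES 0)) IMPLIES ((0 AND 0) AND (0 AND 0))) -> 0
  row 1 [00001]: (((0 IMPLIES 1) AND (0 IMPLIES 0)) IMPLIES ((1 AND 0) AND (0 AND 0))) -> 0
  row 2 [00010]: (((0 IMPLIES 0) AND (1 IMPLIES 0)) IMPLIES ((0 AND 0) AND (0 AND 0))) -> 1
  row 3 [00011]: (((0 IMPLIES 1) AND (1 IMPLIES 0)) IMPLIES ((1 AND 0) AND (0 AND 0))) -> 1
  row 4 [00100]: (((0 IMPLIES 0) AND (0 IMPLIES 0)) IMPLIES ((0 AND 0) AND (0 AND 0))) -> 0
  row 5 [00101]: (((0 IMPLIES 1) AND (0 IMPLIES 0)) IMPLIES ((1 AND 0) AND (0 AND 0))) -> 0
  row 6 [00110]: (((0 IMPLIES 0) AND (1 IMPLIES 0)) IMPLIES ((0 AND 0) AND (0 AND 0))) -> 1
  row 7 [00111]: (((0 IMPLIES 1) AND (1 IMPLIES 0)) IMPLIES ((1 AND 0) AND (0 AND 0))) -> 1
  row 8 [01000]: (((0 IMPLIES 0) AND (0 IMPLIES 1)) IMPLIES ((0 AND 1) AND (1 AND 1))) -> 0
  row 9 [01001]: (((0 IMPLIES 1) AND (0 IMPLIES 1)) IMPLIES ((1 AND 1) AND (1 AND 1))) -> 1
  row 10 [01010]: (((0 IMPLIES 0) AND (1 IMPLIES 1)) IMPLIES ((0 AND 1) AND (1 AND 1))) -> 0
  row 11 [01011]: (((0 IMPLIES 1) AND (1 IMPLIES 1)) IMPLIES ((1 AND 1) AND (1 AND 1))) -> 1
  row 12 [01100]: (((0 IMPLIES 0) AND (0 IMPLIES 1)) IMPLIES ((0 AND 1) AND (1 AND 1))) -> 0
  row 13 [01101]: (((0 IMPLIES 1) AND (0 IMPLIES 1)) IMPLIES ((1 AND 1) AND (1 AND 1))) -> 1
  row 14 [01110]: (((0 IMPLIES 0) AND (1 IMPLIES 1)) IMPLIES ((0 AND 1) AND (1 AND 1))) -> 0
  row 15 [01111]: (((0 IMPLIES 1) AND (1 IMPLIES 1)) IMPLIES ((1 AND 1) AND (1 AND 1))) -> 1
  row 16 [10000]: (((1 IMPLIES 0) AND (0 IMPLIES 0)) IMPLIES ((0 AND 0) AND (0 AND 0))) -> 1
  row 17 [10001]: (((1 IMPLIES 1) AND (0 IMPLIES 0)) IMPLIES ((1 AND 0) AND (0 AND 0))) -> 0
  row 18 [10010]: (((1 IMPLIES 0) AND (1 IMPLIES 0)) IMPLIES ((0 AND 0) AND (0 AND 0))) -> 1
  row 19 [10011]: (((1 IMPLIES 1) AND (1 IMPLIES 0)) IMPLIES ((1 AND 0) AND (0 AND 0))) -> 1
  row 20 [10100]: (((1 IMPLIES 0) AND (0 IMPLIES 0)) IMPLIES ((0 AND 0) AND (0 AND 0))) -> 1
  row 21 [10101]: (((1 IMPLIES 1) AND (0 IMPLIES 0)) IMPLIES ((1 AND 0) AND (0 AND 0))) -> 0
  row 22 [10110]: (((1 IMPLIES 0) AND (1 IMPLIES 0)) IMPLIES ((0 AND 0) AND (0 AND 0))) -> 1
  row 23 [10111]: (((1 IMPLIES 1) AND (1 IMPLIES 0)) IMPLIES ((1 AND 0) AND (0 AND 0))) -> 1
  row 24 [11000]: (((1 IMPLIES 0) AND (0 IMPLIES 1)) IMPLIES ((0 AND 1) AND (1 AND 1))) -> 1
  row 25 [11001]: (((1 IMPLIES 1) AND (0 IMPLIES 1)) IMPLIES ((1 AND 1) AND (1 AND 1))) -> 1
  row 26 [11010]: (((1 IMPLIES 0) AND (1 IMPLIES 1)) IMPLIES ((0 AND 1) AND (1 AND 1))) -> 1
  row 27 [11011]: (((1 IMPLIES 1) AND (1 IMPLIES 1)) IMPLIES ((1 AND 1) AND (1 AND 1))) -> 1
  row 28 [11100]: (((1 IMPLIES 0) AND (0 IMPLIES 1)) IMPLIES ((0 AND 1) AND (1 AND 1))) -> 1
  row 29 [11101]: (((1 IMPLIES 1) AND (0 IMPLIES 1)) IMPLIES ((1 AND 1) AND (1 AND 1))) -> 1
  row 30 [11110]: (((1 IMPLIES 0) AND (1 IMPLIES 1)) IMPLIES ((0 AND 1) AND (1 AND 1))) -> 1
  row 31 [11111]: (((1 IMPLIES 1) AND (1 IMPLIES 1)) IMPLIES ((1 AND 1) AND (1 AND 1))) -> 1
Full result column, 8 rows per line (x1,x2 fixed per line; x3,x4,x5 runs 000..111 left to right):
  rows 0-7 [x1,x2=00]: 00110011  (ones: 4)
  rows 8-15 [x1,x2=01]: 01010101  (ones: 4)
  rows 16-23 [x1,x2=10]: 10111011  (ones: 6)
  rows 24-31 [x1,x2=11]: 11111111  (ones: 8)
Count of 1-rows = 4+4+6+8 = 22

22


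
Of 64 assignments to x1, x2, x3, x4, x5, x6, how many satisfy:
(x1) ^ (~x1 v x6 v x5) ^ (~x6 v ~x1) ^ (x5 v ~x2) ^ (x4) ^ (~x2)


CNF with 6 clauses over 6 vars (64 assignments).
An assignment satisfies CNF iff every clause has >=1 true literal.
Check each row (bits = x1,x2,x3,x4,x5,x6; clause T/F shown):
  row 0 [000000]: clauses=FTTTFT -> 0
  row 1 [000001]: clauses=FTTTFT -> 0
  row 2 [000010]: clauses=FTTTFT -> 0
  row 3 [000011]: clauses=FTTTFT -> 0
  row 4 [000100]: clauses=FTTTTT -> 0
  (every remaining row is evaluated the same way; all 64 results are listed next)
Full result column, 8 rows per line (x1,x2,x3 fixed per line; x4,x5,x6 runs 000..111 left to right):
  rows 0-7 [x1,x2,x3=000]: 00000000  (ones: 0)
  rows 8-15 [x1,x2,x3=001]: 00000000  (ones: 0)
  rows 16-23 [x1,x2,x3=010]: 00000000  (ones: 0)
  rows 24-31 [x1,x2,x3=011]: 00000000  (ones: 0)
  rows 32-39 [x1,x2,x3=100]: 00000010  (ones: 1)
  rows 40-47 [x1,x2,x3=101]: 00000010  (ones: 1)
  rows 48-55 [x1,x2,x3=110]: 00000000  (ones: 0)
  rows 56-63 [x1,x2,x3=111]: 00000000  (ones: 0)
Satisfying assignments = 0+0+0+0+1+1+0+0 = 2

2
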